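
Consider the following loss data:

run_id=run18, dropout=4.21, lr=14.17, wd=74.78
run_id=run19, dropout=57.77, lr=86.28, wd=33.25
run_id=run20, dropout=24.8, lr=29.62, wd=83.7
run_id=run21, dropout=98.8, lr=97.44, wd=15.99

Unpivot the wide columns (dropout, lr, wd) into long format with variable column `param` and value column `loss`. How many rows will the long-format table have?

4 run_id values × 3 melted columns = 12 rows.

12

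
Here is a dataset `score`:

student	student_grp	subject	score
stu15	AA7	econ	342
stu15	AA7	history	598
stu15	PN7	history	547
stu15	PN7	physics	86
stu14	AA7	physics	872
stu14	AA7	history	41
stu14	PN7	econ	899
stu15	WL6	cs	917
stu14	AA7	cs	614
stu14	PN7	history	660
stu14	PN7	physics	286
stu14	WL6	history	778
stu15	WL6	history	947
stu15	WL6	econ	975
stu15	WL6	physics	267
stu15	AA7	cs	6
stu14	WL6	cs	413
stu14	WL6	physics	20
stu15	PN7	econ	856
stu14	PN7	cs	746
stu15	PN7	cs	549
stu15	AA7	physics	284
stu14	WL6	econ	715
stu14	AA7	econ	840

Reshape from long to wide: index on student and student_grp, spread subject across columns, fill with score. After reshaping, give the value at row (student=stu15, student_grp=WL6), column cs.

Wide layout: rows indexed by student and student_grp, columns are the 4 distinct subject values (econ, history, physics, cs).
Cell (student=stu15, student_grp=WL6, subject=cs) draws from the long row where student=stu15, student_grp=WL6 and subject=cs, which has score=917.

917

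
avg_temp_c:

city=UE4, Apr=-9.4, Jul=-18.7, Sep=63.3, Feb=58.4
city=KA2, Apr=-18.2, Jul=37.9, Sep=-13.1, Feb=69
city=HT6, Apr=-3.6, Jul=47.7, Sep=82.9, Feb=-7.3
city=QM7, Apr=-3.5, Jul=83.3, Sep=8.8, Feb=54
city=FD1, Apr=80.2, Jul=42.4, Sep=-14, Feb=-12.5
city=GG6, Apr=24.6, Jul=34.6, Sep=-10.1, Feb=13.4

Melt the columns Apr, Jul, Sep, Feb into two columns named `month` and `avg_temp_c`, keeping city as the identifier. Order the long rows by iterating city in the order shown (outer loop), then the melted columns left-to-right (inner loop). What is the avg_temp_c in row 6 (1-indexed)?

37.9

24 rows total (6 × 4). Row 6: index ⌊(6-1)/4⌋ = 1 into city → KA2; (6-1) mod 4 = 1 into the melted columns → Jul.
So row 6 is (KA2, Jul, 37.9); avg_temp_c = 37.9.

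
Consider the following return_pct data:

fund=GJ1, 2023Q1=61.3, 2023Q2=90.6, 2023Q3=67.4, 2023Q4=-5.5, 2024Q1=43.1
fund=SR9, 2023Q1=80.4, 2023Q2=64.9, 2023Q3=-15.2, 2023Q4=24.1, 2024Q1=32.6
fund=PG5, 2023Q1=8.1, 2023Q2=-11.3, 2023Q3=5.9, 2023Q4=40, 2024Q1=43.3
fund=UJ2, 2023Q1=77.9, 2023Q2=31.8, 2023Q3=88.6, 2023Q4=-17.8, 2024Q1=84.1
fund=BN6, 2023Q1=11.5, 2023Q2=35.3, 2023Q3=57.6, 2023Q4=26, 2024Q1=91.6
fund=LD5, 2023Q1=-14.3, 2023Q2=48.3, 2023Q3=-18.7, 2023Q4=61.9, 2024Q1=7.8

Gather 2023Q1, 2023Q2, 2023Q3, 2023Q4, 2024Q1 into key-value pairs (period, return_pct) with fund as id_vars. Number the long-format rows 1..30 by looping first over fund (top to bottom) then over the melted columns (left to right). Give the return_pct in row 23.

30 rows total (6 × 5). Row 23: index ⌊(23-1)/5⌋ = 4 into fund → BN6; (23-1) mod 5 = 2 into the melted columns → 2023Q3.
So row 23 is (BN6, 2023Q3, 57.6); return_pct = 57.6.

57.6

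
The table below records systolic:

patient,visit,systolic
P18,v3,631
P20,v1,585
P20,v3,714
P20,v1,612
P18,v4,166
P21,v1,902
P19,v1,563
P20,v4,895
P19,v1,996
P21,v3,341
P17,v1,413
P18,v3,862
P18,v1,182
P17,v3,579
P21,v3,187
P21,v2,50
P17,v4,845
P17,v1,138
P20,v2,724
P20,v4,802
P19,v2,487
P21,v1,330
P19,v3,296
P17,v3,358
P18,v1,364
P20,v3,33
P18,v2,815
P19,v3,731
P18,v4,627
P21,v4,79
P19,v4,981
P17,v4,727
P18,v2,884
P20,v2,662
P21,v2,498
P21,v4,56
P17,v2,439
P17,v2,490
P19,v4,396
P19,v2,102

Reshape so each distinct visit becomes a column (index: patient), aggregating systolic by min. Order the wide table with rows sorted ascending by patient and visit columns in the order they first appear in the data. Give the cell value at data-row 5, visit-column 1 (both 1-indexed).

With rows sorted ascending by patient, row 5 is patient=P21. visit columns in first-appearance order: v3, v1, v4, v2; column 1 is v3.
Long rows with patient=P21, visit=v3: min(341, 187) = 187.

187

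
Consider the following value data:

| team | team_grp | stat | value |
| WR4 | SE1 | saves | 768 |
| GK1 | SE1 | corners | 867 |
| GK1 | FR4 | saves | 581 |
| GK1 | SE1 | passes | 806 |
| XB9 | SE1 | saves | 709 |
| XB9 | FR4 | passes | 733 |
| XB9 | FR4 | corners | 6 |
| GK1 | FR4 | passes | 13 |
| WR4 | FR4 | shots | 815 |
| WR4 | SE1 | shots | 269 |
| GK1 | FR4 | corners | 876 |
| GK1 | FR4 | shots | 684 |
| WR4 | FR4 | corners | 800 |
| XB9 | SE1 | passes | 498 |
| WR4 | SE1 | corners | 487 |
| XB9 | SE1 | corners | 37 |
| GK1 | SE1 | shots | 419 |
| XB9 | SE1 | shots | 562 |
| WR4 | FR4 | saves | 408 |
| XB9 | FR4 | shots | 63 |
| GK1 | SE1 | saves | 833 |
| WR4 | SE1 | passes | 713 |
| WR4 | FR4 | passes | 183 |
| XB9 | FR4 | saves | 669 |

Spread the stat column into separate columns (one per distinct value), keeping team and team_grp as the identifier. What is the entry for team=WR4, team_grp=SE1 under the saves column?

768

Wide layout: rows indexed by team and team_grp, columns are the 4 distinct stat values (saves, corners, passes, shots).
Cell (team=WR4, team_grp=SE1, stat=saves) draws from the long row where team=WR4, team_grp=SE1 and stat=saves, which has value=768.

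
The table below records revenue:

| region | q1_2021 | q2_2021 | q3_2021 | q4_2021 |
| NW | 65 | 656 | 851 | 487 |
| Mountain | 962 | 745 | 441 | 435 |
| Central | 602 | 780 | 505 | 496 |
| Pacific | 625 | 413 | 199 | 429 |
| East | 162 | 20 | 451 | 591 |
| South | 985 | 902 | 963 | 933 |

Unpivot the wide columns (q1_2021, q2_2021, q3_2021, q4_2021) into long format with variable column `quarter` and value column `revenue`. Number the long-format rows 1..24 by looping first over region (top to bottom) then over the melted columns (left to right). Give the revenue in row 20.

591

24 rows total (6 × 4). Row 20: index ⌊(20-1)/4⌋ = 4 into region → East; (20-1) mod 4 = 3 into the melted columns → q4_2021.
So row 20 is (East, q4_2021, 591); revenue = 591.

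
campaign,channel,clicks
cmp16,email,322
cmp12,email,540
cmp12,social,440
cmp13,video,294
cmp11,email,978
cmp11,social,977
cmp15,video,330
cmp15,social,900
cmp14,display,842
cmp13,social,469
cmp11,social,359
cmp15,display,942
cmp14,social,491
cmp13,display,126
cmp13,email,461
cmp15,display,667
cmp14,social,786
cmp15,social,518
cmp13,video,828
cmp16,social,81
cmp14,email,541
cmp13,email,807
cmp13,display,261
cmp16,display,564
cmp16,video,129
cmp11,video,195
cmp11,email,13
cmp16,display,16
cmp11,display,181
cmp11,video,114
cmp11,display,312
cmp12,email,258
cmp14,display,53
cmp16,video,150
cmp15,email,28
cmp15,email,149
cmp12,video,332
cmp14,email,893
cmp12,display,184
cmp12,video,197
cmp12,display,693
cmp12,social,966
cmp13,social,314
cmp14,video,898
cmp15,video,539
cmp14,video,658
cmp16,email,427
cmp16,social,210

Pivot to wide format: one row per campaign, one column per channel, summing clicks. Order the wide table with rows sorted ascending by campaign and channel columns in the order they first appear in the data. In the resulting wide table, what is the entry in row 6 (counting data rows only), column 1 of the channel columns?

With rows sorted ascending by campaign, row 6 is campaign=cmp16. channel columns in first-appearance order: email, social, video, display; column 1 is email.
Long rows with campaign=cmp16, channel=email: 322 + 427 = 749.

749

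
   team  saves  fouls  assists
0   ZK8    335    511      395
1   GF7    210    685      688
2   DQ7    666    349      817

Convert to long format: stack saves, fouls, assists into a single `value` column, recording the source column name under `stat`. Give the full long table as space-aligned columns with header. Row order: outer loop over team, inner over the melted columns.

team  stat     value
ZK8   saves    335  
ZK8   fouls    511  
ZK8   assists  395  
GF7   saves    210  
GF7   fouls    685  
GF7   assists  688  
DQ7   saves    666  
DQ7   fouls    349  
DQ7   assists  817  

Each (team, column) pair becomes one row: 3 × 3 = 9 rows.
For example, (ZK8, saves) → value=335.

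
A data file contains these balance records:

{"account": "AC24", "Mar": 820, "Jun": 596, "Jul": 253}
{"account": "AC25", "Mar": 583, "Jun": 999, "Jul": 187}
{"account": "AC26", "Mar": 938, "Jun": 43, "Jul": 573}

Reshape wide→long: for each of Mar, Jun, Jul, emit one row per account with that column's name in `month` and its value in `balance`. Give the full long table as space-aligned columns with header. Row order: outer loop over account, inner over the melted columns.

Each (account, column) pair becomes one row: 3 × 3 = 9 rows.
For example, (AC24, Mar) → balance=820.

account  month  balance
AC24     Mar    820    
AC24     Jun    596    
AC24     Jul    253    
AC25     Mar    583    
AC25     Jun    999    
AC25     Jul    187    
AC26     Mar    938    
AC26     Jun    43     
AC26     Jul    573    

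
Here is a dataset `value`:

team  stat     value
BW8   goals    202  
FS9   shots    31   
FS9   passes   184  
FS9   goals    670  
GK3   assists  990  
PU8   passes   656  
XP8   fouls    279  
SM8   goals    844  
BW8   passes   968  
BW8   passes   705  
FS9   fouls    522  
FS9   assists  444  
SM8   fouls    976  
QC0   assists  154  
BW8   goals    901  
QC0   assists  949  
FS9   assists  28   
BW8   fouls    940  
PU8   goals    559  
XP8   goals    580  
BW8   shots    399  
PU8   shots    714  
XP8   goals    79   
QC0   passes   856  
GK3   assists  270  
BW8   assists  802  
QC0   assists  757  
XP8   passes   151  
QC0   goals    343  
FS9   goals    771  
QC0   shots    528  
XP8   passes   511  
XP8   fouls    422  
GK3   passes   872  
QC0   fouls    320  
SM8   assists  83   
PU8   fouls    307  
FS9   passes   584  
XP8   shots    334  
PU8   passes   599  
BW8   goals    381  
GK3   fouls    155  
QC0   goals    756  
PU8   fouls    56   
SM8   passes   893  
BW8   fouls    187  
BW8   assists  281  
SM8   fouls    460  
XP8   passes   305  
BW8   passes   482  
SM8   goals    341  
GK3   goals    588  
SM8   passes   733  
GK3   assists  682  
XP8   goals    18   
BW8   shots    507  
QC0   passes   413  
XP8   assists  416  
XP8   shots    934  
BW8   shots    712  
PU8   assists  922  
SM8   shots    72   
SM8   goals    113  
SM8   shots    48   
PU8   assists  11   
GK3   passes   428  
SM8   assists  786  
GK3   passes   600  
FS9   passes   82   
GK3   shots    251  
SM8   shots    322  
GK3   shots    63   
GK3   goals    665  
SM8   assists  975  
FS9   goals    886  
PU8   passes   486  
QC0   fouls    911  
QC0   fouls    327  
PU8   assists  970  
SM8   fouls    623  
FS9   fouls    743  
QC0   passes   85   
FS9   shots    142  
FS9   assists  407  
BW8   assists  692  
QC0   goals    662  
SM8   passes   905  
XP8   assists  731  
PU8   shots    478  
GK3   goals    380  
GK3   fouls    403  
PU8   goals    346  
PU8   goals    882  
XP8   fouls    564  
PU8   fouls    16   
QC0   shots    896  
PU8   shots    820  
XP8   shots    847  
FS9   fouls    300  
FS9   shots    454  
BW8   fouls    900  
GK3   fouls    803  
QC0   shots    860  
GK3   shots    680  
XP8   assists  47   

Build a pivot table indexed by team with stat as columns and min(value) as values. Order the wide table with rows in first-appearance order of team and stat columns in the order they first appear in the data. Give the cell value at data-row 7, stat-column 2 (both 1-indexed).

With rows in first-appearance order of team, row 7 is team=QC0. stat columns in first-appearance order: goals, shots, passes, assists, fouls; column 2 is shots.
Long rows with team=QC0, stat=shots: min(528, 896, 860) = 528.

528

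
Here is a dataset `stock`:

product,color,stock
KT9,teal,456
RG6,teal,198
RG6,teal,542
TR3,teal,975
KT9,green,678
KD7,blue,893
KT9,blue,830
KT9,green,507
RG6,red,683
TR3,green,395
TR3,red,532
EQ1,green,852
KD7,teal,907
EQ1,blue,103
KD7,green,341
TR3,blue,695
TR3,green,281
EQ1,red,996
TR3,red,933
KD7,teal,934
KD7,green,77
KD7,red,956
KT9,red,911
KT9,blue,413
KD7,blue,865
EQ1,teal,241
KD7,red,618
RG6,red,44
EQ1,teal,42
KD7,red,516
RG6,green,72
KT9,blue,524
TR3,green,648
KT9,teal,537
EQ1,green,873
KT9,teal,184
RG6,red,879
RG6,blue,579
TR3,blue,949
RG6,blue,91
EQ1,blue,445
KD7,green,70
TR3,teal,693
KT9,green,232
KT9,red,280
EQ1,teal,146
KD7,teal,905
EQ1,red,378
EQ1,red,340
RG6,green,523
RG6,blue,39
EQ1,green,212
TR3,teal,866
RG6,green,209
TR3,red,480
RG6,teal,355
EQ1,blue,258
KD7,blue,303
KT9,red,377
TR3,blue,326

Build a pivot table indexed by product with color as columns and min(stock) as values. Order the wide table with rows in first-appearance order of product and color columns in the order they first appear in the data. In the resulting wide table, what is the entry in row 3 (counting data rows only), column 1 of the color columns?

With rows in first-appearance order of product, row 3 is product=TR3. color columns in first-appearance order: teal, green, blue, red; column 1 is teal.
Long rows with product=TR3, color=teal: min(975, 693, 866) = 693.

693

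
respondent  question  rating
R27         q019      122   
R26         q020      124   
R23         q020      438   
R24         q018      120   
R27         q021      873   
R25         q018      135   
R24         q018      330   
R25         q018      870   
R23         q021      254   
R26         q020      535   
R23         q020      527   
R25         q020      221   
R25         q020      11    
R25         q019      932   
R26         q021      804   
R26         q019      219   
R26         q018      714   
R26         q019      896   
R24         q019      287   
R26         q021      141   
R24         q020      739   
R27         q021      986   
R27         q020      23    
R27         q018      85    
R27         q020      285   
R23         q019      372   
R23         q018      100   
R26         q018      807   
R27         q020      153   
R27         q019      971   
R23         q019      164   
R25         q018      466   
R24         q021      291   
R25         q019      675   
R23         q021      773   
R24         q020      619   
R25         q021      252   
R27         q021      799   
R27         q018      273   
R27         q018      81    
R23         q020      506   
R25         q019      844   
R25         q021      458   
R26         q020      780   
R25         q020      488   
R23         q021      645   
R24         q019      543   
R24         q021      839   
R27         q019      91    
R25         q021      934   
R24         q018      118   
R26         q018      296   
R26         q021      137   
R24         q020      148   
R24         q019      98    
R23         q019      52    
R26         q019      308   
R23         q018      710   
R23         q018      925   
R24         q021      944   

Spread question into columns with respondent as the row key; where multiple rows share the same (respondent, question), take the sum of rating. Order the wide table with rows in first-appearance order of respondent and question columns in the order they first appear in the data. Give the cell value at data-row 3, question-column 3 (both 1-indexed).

1735

With rows in first-appearance order of respondent, row 3 is respondent=R23. question columns in first-appearance order: q019, q020, q018, q021; column 3 is q018.
Long rows with respondent=R23, question=q018: 100 + 710 + 925 = 1735.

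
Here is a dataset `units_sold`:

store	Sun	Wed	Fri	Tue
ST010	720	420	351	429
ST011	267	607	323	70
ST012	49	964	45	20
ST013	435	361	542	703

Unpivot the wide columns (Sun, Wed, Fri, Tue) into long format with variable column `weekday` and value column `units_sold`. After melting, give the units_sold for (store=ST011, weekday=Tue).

70

Unpivoting turns each (store, wide-column) pair into one long row.
The wide cell at row ST011, column Tue holds 70, so the long row (ST011, Tue) has units_sold=70.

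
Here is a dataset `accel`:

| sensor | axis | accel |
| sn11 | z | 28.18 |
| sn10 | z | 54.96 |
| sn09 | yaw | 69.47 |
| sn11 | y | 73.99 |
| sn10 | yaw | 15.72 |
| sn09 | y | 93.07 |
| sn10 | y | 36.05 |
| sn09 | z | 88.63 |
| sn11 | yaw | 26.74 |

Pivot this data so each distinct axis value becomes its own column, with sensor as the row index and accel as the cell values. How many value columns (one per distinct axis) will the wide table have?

3 distinct axis values: y, z, yaw.

3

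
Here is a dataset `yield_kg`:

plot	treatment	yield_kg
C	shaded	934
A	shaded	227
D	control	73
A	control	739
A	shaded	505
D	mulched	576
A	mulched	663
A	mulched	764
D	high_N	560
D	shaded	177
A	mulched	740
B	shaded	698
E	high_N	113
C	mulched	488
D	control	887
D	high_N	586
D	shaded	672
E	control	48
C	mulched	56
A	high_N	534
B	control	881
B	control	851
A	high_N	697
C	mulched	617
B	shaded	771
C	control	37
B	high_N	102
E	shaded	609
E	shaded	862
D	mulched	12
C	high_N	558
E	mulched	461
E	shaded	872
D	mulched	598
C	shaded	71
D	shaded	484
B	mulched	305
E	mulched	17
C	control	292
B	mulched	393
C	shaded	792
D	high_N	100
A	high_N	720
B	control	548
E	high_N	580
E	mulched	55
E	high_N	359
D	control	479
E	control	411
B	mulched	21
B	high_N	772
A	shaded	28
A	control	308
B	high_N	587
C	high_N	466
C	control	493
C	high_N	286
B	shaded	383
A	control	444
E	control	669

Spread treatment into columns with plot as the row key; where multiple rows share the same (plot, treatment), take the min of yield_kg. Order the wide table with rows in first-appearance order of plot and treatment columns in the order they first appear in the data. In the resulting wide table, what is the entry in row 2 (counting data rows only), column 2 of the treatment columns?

308

With rows in first-appearance order of plot, row 2 is plot=A. treatment columns in first-appearance order: shaded, control, mulched, high_N; column 2 is control.
Long rows with plot=A, treatment=control: min(739, 308, 444) = 308.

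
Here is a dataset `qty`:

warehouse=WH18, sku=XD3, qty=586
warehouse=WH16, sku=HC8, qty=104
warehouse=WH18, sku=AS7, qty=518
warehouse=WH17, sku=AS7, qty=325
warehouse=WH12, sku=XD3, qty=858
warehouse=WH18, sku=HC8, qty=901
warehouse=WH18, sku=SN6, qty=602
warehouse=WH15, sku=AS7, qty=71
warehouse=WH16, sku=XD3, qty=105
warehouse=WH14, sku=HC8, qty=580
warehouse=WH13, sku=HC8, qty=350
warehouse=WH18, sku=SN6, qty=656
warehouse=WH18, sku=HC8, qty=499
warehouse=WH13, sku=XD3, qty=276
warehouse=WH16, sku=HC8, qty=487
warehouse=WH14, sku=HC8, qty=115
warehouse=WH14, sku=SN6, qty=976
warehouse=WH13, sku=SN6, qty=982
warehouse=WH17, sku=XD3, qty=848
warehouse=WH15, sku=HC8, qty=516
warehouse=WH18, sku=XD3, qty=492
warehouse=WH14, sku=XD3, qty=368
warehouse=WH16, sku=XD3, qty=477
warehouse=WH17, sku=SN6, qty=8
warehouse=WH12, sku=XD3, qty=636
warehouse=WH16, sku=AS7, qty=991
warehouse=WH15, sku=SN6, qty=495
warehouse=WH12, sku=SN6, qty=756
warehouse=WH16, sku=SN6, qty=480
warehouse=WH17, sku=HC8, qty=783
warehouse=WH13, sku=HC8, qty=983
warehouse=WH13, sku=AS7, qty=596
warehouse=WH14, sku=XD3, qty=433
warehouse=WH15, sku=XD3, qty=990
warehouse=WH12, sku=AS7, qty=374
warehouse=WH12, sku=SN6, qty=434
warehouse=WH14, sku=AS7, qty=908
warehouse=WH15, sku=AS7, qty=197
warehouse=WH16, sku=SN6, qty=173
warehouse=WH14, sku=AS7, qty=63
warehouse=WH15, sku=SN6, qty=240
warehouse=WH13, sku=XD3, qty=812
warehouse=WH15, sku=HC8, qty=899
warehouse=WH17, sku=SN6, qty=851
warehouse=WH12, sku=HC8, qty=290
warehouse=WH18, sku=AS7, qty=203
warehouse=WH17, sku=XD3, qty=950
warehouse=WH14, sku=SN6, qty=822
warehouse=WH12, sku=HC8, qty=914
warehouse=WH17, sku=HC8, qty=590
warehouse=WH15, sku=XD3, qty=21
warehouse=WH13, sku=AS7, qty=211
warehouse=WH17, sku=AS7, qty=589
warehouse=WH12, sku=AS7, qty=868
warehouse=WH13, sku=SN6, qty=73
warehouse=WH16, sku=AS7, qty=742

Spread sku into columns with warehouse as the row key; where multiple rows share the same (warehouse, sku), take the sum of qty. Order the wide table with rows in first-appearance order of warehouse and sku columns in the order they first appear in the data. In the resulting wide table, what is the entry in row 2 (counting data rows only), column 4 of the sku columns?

With rows in first-appearance order of warehouse, row 2 is warehouse=WH16. sku columns in first-appearance order: XD3, HC8, AS7, SN6; column 4 is SN6.
Long rows with warehouse=WH16, sku=SN6: 480 + 173 = 653.

653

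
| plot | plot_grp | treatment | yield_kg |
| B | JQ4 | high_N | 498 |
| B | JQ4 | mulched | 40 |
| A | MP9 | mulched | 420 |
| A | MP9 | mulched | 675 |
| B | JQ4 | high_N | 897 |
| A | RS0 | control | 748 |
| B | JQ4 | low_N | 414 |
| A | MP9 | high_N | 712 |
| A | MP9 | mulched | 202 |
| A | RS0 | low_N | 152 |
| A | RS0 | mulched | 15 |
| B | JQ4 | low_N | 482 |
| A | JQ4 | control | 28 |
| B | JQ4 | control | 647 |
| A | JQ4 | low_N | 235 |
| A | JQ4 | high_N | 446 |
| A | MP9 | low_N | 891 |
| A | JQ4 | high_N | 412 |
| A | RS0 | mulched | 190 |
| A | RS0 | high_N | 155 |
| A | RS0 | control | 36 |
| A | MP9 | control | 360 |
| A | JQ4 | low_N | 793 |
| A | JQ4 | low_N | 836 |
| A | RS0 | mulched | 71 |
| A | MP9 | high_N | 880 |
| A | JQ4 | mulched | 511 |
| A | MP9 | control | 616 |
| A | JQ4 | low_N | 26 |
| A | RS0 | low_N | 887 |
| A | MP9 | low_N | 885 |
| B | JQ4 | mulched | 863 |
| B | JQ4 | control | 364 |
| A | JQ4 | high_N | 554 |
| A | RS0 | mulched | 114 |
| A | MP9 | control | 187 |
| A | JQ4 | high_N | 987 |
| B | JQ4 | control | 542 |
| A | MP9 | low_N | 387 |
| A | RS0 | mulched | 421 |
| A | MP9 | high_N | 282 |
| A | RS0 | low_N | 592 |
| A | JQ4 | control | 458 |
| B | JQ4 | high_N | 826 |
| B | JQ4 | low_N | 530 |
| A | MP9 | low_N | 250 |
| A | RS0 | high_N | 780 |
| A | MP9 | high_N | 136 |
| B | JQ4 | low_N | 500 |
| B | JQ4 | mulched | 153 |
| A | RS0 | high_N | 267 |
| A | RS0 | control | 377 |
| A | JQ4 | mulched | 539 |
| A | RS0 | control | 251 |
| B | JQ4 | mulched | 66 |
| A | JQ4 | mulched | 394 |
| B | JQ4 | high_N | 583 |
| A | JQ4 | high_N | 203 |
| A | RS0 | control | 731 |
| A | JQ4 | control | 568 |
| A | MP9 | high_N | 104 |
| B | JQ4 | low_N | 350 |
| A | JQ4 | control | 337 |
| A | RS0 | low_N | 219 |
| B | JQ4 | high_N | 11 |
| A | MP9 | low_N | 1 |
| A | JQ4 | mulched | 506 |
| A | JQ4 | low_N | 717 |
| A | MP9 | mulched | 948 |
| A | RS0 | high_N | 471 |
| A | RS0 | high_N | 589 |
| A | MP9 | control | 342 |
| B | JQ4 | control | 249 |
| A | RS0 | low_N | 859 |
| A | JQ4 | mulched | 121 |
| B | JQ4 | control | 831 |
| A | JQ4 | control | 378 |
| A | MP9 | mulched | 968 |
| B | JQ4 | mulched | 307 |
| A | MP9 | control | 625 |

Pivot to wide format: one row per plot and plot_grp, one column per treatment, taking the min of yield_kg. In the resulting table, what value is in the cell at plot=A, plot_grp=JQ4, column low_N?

26

Rows with plot=A, plot_grp=JQ4 and treatment=low_N: yield_kg values are 235, 793, 836, 26, 717.
min(235, 793, 836, 26, 717) = 26.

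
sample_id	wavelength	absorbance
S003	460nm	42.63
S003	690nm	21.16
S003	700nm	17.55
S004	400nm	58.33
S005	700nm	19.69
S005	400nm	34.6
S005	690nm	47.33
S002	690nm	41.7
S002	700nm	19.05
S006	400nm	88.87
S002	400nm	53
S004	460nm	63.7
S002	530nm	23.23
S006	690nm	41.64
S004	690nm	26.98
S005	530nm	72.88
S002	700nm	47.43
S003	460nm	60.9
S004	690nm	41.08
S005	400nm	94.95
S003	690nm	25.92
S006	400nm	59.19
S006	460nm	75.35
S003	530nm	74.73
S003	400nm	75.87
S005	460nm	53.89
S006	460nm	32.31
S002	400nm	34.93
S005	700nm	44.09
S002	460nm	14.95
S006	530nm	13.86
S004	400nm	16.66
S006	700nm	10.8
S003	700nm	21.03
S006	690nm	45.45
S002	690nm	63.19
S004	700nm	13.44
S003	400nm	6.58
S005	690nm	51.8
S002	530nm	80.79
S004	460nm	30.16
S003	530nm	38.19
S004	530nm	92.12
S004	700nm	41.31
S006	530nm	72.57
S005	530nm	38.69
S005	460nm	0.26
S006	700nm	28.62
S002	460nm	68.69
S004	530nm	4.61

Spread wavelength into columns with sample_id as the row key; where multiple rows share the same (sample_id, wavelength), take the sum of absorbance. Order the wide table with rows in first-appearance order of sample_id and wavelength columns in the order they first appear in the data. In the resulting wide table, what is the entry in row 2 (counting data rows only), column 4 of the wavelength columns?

74.99

With rows in first-appearance order of sample_id, row 2 is sample_id=S004. wavelength columns in first-appearance order: 460nm, 690nm, 700nm, 400nm, 530nm; column 4 is 400nm.
Long rows with sample_id=S004, wavelength=400nm: 58.33 + 16.66 = 74.99.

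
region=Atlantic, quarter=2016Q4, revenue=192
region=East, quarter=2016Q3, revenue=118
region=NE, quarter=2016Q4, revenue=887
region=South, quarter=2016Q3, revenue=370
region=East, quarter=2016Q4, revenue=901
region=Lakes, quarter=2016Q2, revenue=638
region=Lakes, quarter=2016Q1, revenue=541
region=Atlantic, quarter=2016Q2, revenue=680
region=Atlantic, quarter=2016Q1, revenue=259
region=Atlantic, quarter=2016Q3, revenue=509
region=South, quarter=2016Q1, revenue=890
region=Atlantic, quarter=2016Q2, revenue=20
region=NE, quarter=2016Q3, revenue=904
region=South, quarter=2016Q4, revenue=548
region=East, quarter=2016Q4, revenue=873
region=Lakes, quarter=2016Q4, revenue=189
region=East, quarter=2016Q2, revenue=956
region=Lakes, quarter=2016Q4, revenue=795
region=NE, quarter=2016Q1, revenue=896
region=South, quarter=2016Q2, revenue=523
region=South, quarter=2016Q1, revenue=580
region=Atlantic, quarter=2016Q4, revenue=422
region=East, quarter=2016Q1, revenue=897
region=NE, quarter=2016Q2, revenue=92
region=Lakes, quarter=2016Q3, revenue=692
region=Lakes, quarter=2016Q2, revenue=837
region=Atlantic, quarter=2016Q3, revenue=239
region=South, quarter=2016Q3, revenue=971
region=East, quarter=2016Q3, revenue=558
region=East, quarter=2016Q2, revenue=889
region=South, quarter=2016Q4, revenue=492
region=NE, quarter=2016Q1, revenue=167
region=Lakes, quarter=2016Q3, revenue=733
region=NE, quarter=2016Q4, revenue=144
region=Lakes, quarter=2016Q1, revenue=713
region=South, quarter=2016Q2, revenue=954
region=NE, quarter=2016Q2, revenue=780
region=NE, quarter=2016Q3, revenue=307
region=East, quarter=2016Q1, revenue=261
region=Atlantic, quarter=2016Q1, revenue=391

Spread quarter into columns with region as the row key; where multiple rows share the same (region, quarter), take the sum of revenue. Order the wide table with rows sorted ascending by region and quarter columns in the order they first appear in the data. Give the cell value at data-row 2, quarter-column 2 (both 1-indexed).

676

With rows sorted ascending by region, row 2 is region=East. quarter columns in first-appearance order: 2016Q4, 2016Q3, 2016Q2, 2016Q1; column 2 is 2016Q3.
Long rows with region=East, quarter=2016Q3: 118 + 558 = 676.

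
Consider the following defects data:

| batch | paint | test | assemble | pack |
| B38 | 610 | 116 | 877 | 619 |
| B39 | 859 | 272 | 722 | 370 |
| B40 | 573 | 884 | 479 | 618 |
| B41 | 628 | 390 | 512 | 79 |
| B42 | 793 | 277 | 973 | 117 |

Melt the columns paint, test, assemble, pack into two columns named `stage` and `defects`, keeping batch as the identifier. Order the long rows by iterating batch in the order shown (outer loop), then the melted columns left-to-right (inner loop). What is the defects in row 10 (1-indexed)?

884

20 rows total (5 × 4). Row 10: index ⌊(10-1)/4⌋ = 2 into batch → B40; (10-1) mod 4 = 1 into the melted columns → test.
So row 10 is (B40, test, 884); defects = 884.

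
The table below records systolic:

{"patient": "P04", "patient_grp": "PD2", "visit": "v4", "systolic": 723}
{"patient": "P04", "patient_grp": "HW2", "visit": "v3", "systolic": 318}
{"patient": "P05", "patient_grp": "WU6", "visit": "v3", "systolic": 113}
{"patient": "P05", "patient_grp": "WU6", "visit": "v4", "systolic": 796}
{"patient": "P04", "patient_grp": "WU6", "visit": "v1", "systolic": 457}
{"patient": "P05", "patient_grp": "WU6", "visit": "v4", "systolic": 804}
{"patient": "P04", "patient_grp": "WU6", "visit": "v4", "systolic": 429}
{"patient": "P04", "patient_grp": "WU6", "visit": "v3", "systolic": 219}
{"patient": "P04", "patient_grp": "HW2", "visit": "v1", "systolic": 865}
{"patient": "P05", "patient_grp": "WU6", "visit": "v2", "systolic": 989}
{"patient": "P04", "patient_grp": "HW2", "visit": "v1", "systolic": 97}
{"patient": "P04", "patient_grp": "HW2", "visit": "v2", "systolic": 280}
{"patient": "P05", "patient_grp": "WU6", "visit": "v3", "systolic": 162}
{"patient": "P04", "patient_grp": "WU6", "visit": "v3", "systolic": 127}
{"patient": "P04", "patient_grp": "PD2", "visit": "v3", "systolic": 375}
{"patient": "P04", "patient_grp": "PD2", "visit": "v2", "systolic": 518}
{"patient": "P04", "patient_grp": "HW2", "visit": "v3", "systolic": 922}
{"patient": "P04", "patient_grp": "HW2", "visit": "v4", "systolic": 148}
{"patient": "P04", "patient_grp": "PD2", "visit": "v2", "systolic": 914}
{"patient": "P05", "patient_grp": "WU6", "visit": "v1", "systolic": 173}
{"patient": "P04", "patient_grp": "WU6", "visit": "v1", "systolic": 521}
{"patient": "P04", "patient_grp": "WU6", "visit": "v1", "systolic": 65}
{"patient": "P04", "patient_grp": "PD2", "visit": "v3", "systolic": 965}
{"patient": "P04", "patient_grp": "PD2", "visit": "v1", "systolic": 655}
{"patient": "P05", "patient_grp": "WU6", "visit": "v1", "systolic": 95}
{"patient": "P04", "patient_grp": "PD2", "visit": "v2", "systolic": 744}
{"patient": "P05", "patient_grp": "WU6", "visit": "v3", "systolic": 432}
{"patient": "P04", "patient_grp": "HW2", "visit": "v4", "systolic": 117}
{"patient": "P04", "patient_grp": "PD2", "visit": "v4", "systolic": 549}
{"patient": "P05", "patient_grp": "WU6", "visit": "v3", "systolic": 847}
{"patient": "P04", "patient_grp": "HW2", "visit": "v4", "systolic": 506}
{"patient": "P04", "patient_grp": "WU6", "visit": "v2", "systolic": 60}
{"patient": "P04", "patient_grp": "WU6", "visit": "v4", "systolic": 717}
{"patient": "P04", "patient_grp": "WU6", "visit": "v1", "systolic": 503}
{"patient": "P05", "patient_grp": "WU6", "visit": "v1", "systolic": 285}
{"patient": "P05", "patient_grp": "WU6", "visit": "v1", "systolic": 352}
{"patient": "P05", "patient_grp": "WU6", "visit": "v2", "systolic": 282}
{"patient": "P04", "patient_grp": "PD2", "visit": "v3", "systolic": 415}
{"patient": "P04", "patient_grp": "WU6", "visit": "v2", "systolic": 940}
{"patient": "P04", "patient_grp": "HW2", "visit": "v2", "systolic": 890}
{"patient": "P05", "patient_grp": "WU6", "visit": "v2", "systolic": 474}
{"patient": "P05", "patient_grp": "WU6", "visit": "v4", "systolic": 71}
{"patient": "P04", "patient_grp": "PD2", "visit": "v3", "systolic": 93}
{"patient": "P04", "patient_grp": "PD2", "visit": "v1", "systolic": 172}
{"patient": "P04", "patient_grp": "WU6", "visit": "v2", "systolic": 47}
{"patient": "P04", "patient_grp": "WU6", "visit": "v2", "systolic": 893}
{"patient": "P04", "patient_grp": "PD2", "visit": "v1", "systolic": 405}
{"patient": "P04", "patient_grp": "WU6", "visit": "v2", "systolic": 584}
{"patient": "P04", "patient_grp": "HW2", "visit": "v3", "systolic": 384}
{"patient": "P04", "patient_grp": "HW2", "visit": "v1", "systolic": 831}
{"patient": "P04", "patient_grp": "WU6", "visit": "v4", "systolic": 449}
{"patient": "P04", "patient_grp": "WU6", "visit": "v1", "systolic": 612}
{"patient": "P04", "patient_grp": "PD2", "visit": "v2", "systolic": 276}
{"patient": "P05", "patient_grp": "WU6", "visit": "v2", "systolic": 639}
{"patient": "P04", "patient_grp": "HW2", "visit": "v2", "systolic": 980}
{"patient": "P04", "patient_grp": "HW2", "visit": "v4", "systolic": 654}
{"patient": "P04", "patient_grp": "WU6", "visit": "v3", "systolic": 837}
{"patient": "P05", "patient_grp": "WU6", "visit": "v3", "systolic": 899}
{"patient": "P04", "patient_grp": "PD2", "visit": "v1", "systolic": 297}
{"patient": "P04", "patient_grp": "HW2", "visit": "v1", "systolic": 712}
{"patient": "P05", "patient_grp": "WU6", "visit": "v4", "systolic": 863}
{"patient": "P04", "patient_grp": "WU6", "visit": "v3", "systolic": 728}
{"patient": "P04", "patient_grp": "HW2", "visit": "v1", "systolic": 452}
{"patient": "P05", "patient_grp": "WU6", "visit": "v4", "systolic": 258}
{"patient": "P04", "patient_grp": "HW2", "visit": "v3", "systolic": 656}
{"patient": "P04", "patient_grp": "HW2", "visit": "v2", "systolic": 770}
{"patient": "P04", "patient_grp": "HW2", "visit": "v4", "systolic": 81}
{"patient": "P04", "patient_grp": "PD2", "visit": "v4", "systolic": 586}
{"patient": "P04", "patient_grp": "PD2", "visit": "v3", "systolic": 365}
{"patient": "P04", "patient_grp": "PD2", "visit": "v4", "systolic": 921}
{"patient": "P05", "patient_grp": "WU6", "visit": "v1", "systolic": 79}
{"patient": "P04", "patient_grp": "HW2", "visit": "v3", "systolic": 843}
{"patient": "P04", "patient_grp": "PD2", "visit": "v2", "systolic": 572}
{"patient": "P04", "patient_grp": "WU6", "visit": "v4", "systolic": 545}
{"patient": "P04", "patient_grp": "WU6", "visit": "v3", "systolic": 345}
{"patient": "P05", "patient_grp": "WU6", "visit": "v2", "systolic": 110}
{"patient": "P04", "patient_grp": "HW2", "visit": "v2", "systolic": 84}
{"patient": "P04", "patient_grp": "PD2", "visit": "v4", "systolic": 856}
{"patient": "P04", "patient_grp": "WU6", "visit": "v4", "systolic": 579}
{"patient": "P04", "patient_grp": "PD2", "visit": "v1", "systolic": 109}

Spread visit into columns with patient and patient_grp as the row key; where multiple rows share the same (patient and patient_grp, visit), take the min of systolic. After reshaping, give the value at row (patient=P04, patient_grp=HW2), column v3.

Rows with patient=P04, patient_grp=HW2 and visit=v3: systolic values are 318, 922, 384, 656, 843.
min(318, 922, 384, 656, 843) = 318.

318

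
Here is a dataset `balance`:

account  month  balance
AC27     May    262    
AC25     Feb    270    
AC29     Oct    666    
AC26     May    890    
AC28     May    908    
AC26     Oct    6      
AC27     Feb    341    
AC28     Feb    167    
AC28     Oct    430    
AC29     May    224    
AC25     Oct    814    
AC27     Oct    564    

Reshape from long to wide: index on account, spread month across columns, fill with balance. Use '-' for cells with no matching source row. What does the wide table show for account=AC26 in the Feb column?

No long-format row has account=AC26 and month=Feb, so the cell is -.

-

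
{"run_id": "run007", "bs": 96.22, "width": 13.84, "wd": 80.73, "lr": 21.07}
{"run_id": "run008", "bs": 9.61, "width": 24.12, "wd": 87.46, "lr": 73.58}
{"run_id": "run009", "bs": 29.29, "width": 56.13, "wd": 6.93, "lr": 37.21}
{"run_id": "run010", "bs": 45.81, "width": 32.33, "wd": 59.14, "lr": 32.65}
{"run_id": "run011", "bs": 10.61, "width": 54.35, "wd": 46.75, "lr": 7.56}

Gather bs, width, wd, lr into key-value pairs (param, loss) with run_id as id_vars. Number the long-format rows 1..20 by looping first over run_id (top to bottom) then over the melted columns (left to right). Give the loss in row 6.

20 rows total (5 × 4). Row 6: index ⌊(6-1)/4⌋ = 1 into run_id → run008; (6-1) mod 4 = 1 into the melted columns → width.
So row 6 is (run008, width, 24.12); loss = 24.12.

24.12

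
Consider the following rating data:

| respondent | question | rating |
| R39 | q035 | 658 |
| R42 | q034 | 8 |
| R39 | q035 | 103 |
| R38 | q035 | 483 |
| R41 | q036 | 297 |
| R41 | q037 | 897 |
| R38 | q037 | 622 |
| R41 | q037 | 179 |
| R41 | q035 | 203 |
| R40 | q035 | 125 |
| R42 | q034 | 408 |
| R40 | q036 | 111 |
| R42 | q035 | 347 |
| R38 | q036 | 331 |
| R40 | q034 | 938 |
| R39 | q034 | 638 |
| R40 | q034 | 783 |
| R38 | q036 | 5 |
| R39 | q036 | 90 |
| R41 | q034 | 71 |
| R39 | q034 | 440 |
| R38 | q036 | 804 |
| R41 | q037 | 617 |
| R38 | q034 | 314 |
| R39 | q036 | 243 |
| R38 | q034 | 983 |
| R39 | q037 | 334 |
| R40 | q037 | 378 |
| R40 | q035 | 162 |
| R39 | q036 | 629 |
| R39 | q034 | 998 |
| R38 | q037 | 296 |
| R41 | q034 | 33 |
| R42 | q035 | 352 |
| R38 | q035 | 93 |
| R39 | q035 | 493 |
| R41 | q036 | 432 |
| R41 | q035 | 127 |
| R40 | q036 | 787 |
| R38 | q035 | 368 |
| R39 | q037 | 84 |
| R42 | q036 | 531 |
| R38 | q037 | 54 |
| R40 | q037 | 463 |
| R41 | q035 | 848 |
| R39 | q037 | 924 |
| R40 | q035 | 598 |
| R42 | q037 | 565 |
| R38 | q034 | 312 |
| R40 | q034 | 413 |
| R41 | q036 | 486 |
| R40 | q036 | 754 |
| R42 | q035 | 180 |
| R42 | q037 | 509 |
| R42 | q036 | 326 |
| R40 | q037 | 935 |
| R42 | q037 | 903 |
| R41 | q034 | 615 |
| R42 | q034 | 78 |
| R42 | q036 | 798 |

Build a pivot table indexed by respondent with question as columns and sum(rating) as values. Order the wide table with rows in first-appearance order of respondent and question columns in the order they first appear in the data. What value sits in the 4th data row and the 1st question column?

With rows in first-appearance order of respondent, row 4 is respondent=R41. question columns in first-appearance order: q035, q034, q036, q037; column 1 is q035.
Long rows with respondent=R41, question=q035: 203 + 127 + 848 = 1178.

1178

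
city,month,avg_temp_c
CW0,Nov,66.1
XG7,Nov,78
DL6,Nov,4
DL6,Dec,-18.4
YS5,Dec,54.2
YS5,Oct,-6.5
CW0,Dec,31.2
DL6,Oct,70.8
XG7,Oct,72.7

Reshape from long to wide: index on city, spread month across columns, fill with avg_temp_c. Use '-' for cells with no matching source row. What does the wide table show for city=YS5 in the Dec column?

54.2

The long row with city=YS5, month=Dec has avg_temp_c=54.2.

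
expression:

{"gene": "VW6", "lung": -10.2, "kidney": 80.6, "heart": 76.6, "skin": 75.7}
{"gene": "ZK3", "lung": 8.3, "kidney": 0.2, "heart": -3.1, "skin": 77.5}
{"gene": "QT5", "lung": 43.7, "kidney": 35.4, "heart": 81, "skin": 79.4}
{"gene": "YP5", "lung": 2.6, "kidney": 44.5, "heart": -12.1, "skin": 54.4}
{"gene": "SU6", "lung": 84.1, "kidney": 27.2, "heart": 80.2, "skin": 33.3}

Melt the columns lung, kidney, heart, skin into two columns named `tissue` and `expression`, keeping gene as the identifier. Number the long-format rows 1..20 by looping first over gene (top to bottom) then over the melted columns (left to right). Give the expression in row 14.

44.5

20 rows total (5 × 4). Row 14: index ⌊(14-1)/4⌋ = 3 into gene → YP5; (14-1) mod 4 = 1 into the melted columns → kidney.
So row 14 is (YP5, kidney, 44.5); expression = 44.5.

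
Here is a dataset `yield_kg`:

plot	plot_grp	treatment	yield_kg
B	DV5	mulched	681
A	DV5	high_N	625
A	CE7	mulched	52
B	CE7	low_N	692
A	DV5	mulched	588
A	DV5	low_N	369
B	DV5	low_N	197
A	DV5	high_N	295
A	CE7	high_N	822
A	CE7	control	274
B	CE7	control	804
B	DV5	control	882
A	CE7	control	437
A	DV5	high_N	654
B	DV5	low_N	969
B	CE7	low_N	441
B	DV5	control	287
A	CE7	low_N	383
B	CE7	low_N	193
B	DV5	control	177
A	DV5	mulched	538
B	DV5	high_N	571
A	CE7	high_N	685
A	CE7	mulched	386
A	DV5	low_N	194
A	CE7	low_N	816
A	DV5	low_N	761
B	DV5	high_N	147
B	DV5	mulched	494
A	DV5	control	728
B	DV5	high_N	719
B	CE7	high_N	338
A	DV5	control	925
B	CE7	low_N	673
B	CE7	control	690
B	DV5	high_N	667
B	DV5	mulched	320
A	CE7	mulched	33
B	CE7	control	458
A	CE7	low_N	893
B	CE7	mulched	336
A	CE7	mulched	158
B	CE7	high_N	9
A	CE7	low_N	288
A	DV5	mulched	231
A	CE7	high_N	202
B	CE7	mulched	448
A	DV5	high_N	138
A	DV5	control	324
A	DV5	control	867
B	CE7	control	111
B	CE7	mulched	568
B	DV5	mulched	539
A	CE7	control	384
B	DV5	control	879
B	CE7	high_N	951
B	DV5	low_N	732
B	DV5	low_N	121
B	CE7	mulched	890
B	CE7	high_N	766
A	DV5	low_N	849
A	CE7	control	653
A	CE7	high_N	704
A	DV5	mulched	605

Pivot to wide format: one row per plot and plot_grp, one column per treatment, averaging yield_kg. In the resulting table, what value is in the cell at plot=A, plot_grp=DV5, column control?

Rows with plot=A, plot_grp=DV5 and treatment=control: yield_kg values are 728, 925, 324, 867.
(728 + 925 + 324 + 867) / 4 = 711.

711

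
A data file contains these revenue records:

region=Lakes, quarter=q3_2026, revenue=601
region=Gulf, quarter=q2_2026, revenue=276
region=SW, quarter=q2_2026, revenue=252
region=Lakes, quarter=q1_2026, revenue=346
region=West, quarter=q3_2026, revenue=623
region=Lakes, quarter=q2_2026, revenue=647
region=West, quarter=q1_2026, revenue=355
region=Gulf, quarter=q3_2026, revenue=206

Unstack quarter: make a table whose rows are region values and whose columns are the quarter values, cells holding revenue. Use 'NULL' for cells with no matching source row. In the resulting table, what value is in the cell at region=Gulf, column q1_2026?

No long-format row has region=Gulf and quarter=q1_2026, so the cell is NULL.

NULL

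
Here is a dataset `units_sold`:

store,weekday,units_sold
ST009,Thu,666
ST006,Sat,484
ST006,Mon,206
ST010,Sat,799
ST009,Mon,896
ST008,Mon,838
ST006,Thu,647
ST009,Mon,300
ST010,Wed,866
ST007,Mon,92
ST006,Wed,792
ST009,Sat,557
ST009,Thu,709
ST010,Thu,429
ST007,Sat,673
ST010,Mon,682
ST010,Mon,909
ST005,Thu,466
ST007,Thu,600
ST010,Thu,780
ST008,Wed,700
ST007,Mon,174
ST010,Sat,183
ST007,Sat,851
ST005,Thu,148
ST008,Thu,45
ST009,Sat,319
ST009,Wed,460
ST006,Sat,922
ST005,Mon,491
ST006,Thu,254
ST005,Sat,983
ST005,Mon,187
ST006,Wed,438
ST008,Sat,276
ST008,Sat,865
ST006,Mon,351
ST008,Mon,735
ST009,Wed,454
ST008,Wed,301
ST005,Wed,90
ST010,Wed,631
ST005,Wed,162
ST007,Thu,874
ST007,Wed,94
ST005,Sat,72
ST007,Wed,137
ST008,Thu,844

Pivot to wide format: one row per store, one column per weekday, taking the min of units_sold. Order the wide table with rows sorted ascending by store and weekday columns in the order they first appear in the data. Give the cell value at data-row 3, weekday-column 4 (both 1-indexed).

With rows sorted ascending by store, row 3 is store=ST007. weekday columns in first-appearance order: Thu, Sat, Mon, Wed; column 4 is Wed.
Long rows with store=ST007, weekday=Wed: min(94, 137) = 94.

94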